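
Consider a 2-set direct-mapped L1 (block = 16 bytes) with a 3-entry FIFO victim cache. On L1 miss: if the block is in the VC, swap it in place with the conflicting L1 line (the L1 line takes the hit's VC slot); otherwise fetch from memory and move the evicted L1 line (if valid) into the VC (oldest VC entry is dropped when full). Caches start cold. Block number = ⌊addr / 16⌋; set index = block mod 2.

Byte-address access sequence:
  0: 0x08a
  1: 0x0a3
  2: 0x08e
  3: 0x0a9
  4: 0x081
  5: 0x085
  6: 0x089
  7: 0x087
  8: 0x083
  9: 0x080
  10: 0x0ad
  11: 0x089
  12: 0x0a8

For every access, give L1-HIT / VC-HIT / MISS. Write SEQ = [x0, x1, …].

SEQ = [MISS, MISS, VC-HIT, VC-HIT, VC-HIT, L1-HIT, L1-HIT, L1-HIT, L1-HIT, L1-HIT, VC-HIT, VC-HIT, VC-HIT]

  [0] addr=0x8a blk=8 s=0: MISS | VC []
  [1] addr=0xa3 blk=10 s=0: MISS | VC [8]
  [2] addr=0x8e blk=8 s=0: VC-HIT | VC [10]
  [3] addr=0xa9 blk=10 s=0: VC-HIT | VC [8]
  [4] addr=0x81 blk=8 s=0: VC-HIT | VC [10]
  [5] addr=0x85 blk=8 s=0: L1-HIT | VC [10]
  [6] addr=0x89 blk=8 s=0: L1-HIT | VC [10]
  [7] addr=0x87 blk=8 s=0: L1-HIT | VC [10]
  [8] addr=0x83 blk=8 s=0: L1-HIT | VC [10]
  [9] addr=0x80 blk=8 s=0: L1-HIT | VC [10]
  [10] addr=0xad blk=10 s=0: VC-HIT | VC [8]
  [11] addr=0x89 blk=8 s=0: VC-HIT | VC [10]
  [12] addr=0xa8 blk=10 s=0: VC-HIT | VC [8]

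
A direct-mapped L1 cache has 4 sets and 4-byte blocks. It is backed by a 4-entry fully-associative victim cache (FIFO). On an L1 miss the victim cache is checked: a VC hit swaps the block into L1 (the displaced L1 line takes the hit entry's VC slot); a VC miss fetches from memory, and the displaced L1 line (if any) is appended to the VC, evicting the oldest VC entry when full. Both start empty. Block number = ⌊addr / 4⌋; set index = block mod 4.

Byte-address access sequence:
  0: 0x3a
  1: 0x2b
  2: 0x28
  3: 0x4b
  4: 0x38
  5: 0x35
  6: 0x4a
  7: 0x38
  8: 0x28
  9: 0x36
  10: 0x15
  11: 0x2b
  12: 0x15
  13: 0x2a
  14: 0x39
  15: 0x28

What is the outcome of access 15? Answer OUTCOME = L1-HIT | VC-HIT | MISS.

#0 0x3a→b14/s2 MISS; vc=[]
#1 0x2b→b10/s2 MISS; vc=[14]
#2 0x28→b10/s2 L1-HIT; vc=[14]
#3 0x4b→b18/s2 MISS; vc=[14,10]
#4 0x38→b14/s2 VC-HIT; vc=[18,10]
#5 0x35→b13/s1 MISS; vc=[18,10]
#6 0x4a→b18/s2 VC-HIT; vc=[14,10]
#7 0x38→b14/s2 VC-HIT; vc=[18,10]
#8 0x28→b10/s2 VC-HIT; vc=[18,14]
#9 0x36→b13/s1 L1-HIT; vc=[18,14]
#10 0x15→b5/s1 MISS; vc=[18,14,13]
#11 0x2b→b10/s2 L1-HIT; vc=[18,14,13]
#12 0x15→b5/s1 L1-HIT; vc=[18,14,13]
#13 0x2a→b10/s2 L1-HIT; vc=[18,14,13]
#14 0x39→b14/s2 VC-HIT; vc=[18,10,13]
#15 0x28→b10/s2 VC-HIT; vc=[18,14,13]

OUTCOME = VC-HIT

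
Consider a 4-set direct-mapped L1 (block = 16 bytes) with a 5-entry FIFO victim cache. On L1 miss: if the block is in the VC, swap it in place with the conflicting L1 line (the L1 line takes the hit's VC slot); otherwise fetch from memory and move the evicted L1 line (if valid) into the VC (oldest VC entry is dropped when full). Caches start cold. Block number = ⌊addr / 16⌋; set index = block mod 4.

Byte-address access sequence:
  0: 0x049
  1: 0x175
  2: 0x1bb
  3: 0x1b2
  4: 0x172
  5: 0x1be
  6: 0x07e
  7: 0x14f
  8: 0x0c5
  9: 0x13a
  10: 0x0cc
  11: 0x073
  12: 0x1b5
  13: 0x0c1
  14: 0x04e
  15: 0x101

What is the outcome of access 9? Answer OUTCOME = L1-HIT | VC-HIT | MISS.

OUTCOME = MISS

  [0] addr=0x49 blk=4 s=0: MISS | VC []
  [1] addr=0x175 blk=23 s=3: MISS | VC []
  [2] addr=0x1bb blk=27 s=3: MISS | VC [23]
  [3] addr=0x1b2 blk=27 s=3: L1-HIT | VC [23]
  [4] addr=0x172 blk=23 s=3: VC-HIT | VC [27]
  [5] addr=0x1be blk=27 s=3: VC-HIT | VC [23]
  [6] addr=0x7e blk=7 s=3: MISS | VC [23, 27]
  [7] addr=0x14f blk=20 s=0: MISS | VC [23, 27, 4]
  [8] addr=0xc5 blk=12 s=0: MISS | VC [23, 27, 4, 20]
  [9] addr=0x13a blk=19 s=3: MISS | VC [23, 27, 4, 20, 7]
  [10] addr=0xcc blk=12 s=0: L1-HIT | VC [23, 27, 4, 20, 7]
  [11] addr=0x73 blk=7 s=3: VC-HIT | VC [23, 27, 4, 20, 19]
  [12] addr=0x1b5 blk=27 s=3: VC-HIT | VC [23, 7, 4, 20, 19]
  [13] addr=0xc1 blk=12 s=0: L1-HIT | VC [23, 7, 4, 20, 19]
  [14] addr=0x4e blk=4 s=0: VC-HIT | VC [23, 7, 12, 20, 19]
  [15] addr=0x101 blk=16 s=0: MISS | VC [7, 12, 20, 19, 4]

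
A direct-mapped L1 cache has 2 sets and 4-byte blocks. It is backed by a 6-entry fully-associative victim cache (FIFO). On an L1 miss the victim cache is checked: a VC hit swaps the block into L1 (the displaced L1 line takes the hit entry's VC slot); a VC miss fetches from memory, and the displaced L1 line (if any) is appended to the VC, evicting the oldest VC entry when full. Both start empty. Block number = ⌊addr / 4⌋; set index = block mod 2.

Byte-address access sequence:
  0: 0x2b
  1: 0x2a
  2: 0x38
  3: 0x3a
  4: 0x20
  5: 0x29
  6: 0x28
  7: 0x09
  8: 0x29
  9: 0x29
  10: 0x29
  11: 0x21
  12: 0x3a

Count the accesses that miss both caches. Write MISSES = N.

MISSES = 4

  [0] addr=0x2b blk=10 s=0: MISS | VC []
  [1] addr=0x2a blk=10 s=0: L1-HIT | VC []
  [2] addr=0x38 blk=14 s=0: MISS | VC [10]
  [3] addr=0x3a blk=14 s=0: L1-HIT | VC [10]
  [4] addr=0x20 blk=8 s=0: MISS | VC [10, 14]
  [5] addr=0x29 blk=10 s=0: VC-HIT | VC [8, 14]
  [6] addr=0x28 blk=10 s=0: L1-HIT | VC [8, 14]
  [7] addr=0x9 blk=2 s=0: MISS | VC [8, 14, 10]
  [8] addr=0x29 blk=10 s=0: VC-HIT | VC [8, 14, 2]
  [9] addr=0x29 blk=10 s=0: L1-HIT | VC [8, 14, 2]
  [10] addr=0x29 blk=10 s=0: L1-HIT | VC [8, 14, 2]
  [11] addr=0x21 blk=8 s=0: VC-HIT | VC [10, 14, 2]
  [12] addr=0x3a blk=14 s=0: VC-HIT | VC [10, 8, 2]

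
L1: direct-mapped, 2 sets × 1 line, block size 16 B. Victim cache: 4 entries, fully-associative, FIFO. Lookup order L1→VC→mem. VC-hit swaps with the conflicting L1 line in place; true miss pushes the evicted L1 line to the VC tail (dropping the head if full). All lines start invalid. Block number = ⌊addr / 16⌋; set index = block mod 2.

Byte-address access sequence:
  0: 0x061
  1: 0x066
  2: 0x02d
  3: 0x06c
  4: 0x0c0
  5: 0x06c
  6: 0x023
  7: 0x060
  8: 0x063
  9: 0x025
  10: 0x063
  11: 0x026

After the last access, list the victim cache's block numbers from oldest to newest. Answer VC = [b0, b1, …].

VC = [6, 12]

0: 0x61 (blk 6, set 0) → MISS  vc=[]
1: 0x66 (blk 6, set 0) → L1-HIT  vc=[]
2: 0x2d (blk 2, set 0) → MISS  vc=[6]
3: 0x6c (blk 6, set 0) → VC-HIT  vc=[2]
4: 0xc0 (blk 12, set 0) → MISS  vc=[2, 6]
5: 0x6c (blk 6, set 0) → VC-HIT  vc=[2, 12]
6: 0x23 (blk 2, set 0) → VC-HIT  vc=[6, 12]
7: 0x60 (blk 6, set 0) → VC-HIT  vc=[2, 12]
8: 0x63 (blk 6, set 0) → L1-HIT  vc=[2, 12]
9: 0x25 (blk 2, set 0) → VC-HIT  vc=[6, 12]
10: 0x63 (blk 6, set 0) → VC-HIT  vc=[2, 12]
11: 0x26 (blk 2, set 0) → VC-HIT  vc=[6, 12]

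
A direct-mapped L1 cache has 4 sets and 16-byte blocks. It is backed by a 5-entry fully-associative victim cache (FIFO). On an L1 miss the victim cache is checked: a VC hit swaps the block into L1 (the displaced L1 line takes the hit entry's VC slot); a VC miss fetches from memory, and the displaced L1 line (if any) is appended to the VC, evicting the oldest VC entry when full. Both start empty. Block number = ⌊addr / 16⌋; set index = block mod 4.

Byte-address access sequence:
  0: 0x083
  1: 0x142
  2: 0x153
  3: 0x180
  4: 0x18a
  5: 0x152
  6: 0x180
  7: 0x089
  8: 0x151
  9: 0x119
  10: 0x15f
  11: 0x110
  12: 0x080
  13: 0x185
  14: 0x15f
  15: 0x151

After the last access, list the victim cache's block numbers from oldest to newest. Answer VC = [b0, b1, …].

#0 0x83→b8/s0 MISS; vc=[]
#1 0x142→b20/s0 MISS; vc=[8]
#2 0x153→b21/s1 MISS; vc=[8]
#3 0x180→b24/s0 MISS; vc=[8,20]
#4 0x18a→b24/s0 L1-HIT; vc=[8,20]
#5 0x152→b21/s1 L1-HIT; vc=[8,20]
#6 0x180→b24/s0 L1-HIT; vc=[8,20]
#7 0x89→b8/s0 VC-HIT; vc=[24,20]
#8 0x151→b21/s1 L1-HIT; vc=[24,20]
#9 0x119→b17/s1 MISS; vc=[24,20,21]
#10 0x15f→b21/s1 VC-HIT; vc=[24,20,17]
#11 0x110→b17/s1 VC-HIT; vc=[24,20,21]
#12 0x80→b8/s0 L1-HIT; vc=[24,20,21]
#13 0x185→b24/s0 VC-HIT; vc=[8,20,21]
#14 0x15f→b21/s1 VC-HIT; vc=[8,20,17]
#15 0x151→b21/s1 L1-HIT; vc=[8,20,17]

VC = [8, 20, 17]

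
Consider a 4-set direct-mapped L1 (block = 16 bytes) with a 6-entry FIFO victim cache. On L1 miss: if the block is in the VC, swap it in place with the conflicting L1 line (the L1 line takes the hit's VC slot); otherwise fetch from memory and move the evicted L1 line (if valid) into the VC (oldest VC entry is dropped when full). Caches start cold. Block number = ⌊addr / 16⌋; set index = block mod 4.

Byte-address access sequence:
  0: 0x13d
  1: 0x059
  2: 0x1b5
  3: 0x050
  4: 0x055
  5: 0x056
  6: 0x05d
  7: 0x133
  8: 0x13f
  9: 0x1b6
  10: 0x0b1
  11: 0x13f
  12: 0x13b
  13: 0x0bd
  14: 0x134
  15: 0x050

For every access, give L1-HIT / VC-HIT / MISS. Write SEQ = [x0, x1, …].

SEQ = [MISS, MISS, MISS, L1-HIT, L1-HIT, L1-HIT, L1-HIT, VC-HIT, L1-HIT, VC-HIT, MISS, VC-HIT, L1-HIT, VC-HIT, VC-HIT, L1-HIT]

  [0] addr=0x13d blk=19 s=3: MISS | VC []
  [1] addr=0x59 blk=5 s=1: MISS | VC []
  [2] addr=0x1b5 blk=27 s=3: MISS | VC [19]
  [3] addr=0x50 blk=5 s=1: L1-HIT | VC [19]
  [4] addr=0x55 blk=5 s=1: L1-HIT | VC [19]
  [5] addr=0x56 blk=5 s=1: L1-HIT | VC [19]
  [6] addr=0x5d blk=5 s=1: L1-HIT | VC [19]
  [7] addr=0x133 blk=19 s=3: VC-HIT | VC [27]
  [8] addr=0x13f blk=19 s=3: L1-HIT | VC [27]
  [9] addr=0x1b6 blk=27 s=3: VC-HIT | VC [19]
  [10] addr=0xb1 blk=11 s=3: MISS | VC [19, 27]
  [11] addr=0x13f blk=19 s=3: VC-HIT | VC [11, 27]
  [12] addr=0x13b blk=19 s=3: L1-HIT | VC [11, 27]
  [13] addr=0xbd blk=11 s=3: VC-HIT | VC [19, 27]
  [14] addr=0x134 blk=19 s=3: VC-HIT | VC [11, 27]
  [15] addr=0x50 blk=5 s=1: L1-HIT | VC [11, 27]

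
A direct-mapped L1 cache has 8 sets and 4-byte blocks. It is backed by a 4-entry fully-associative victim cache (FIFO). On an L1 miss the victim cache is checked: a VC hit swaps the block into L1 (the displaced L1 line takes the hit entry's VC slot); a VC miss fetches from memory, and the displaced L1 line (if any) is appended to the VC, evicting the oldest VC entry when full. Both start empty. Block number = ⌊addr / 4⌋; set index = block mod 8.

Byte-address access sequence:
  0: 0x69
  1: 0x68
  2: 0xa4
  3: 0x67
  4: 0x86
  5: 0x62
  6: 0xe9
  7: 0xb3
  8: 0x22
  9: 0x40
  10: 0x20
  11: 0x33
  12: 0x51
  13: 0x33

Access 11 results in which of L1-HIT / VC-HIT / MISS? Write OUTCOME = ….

OUTCOME = MISS

0: 0x69 (blk 26, set 2) → MISS  vc=[]
1: 0x68 (blk 26, set 2) → L1-HIT  vc=[]
2: 0xa4 (blk 41, set 1) → MISS  vc=[]
3: 0x67 (blk 25, set 1) → MISS  vc=[41]
4: 0x86 (blk 33, set 1) → MISS  vc=[41, 25]
5: 0x62 (blk 24, set 0) → MISS  vc=[41, 25]
6: 0xe9 (blk 58, set 2) → MISS  vc=[41, 25, 26]
7: 0xb3 (blk 44, set 4) → MISS  vc=[41, 25, 26]
8: 0x22 (blk 8, set 0) → MISS  vc=[41, 25, 26, 24]
9: 0x40 (blk 16, set 0) → MISS  vc=[25, 26, 24, 8]
10: 0x20 (blk 8, set 0) → VC-HIT  vc=[25, 26, 24, 16]
11: 0x33 (blk 12, set 4) → MISS  vc=[26, 24, 16, 44]
12: 0x51 (blk 20, set 4) → MISS  vc=[24, 16, 44, 12]
13: 0x33 (blk 12, set 4) → VC-HIT  vc=[24, 16, 44, 20]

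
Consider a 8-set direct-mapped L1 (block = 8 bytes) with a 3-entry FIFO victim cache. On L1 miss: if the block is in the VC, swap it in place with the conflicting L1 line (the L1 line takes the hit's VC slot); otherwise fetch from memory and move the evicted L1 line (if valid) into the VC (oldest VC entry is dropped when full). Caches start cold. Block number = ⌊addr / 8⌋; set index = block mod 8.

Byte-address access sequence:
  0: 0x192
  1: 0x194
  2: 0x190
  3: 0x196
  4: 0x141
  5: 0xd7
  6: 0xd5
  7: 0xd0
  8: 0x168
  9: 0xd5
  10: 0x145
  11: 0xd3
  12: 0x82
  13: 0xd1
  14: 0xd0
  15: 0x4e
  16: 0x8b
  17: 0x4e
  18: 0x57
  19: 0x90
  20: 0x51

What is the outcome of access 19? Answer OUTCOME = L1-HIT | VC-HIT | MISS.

OUTCOME = MISS

0: 0x192 (blk 50, set 2) → MISS  vc=[]
1: 0x194 (blk 50, set 2) → L1-HIT  vc=[]
2: 0x190 (blk 50, set 2) → L1-HIT  vc=[]
3: 0x196 (blk 50, set 2) → L1-HIT  vc=[]
4: 0x141 (blk 40, set 0) → MISS  vc=[]
5: 0xd7 (blk 26, set 2) → MISS  vc=[50]
6: 0xd5 (blk 26, set 2) → L1-HIT  vc=[50]
7: 0xd0 (blk 26, set 2) → L1-HIT  vc=[50]
8: 0x168 (blk 45, set 5) → MISS  vc=[50]
9: 0xd5 (blk 26, set 2) → L1-HIT  vc=[50]
10: 0x145 (blk 40, set 0) → L1-HIT  vc=[50]
11: 0xd3 (blk 26, set 2) → L1-HIT  vc=[50]
12: 0x82 (blk 16, set 0) → MISS  vc=[50, 40]
13: 0xd1 (blk 26, set 2) → L1-HIT  vc=[50, 40]
14: 0xd0 (blk 26, set 2) → L1-HIT  vc=[50, 40]
15: 0x4e (blk 9, set 1) → MISS  vc=[50, 40]
16: 0x8b (blk 17, set 1) → MISS  vc=[50, 40, 9]
17: 0x4e (blk 9, set 1) → VC-HIT  vc=[50, 40, 17]
18: 0x57 (blk 10, set 2) → MISS  vc=[40, 17, 26]
19: 0x90 (blk 18, set 2) → MISS  vc=[17, 26, 10]
20: 0x51 (blk 10, set 2) → VC-HIT  vc=[17, 26, 18]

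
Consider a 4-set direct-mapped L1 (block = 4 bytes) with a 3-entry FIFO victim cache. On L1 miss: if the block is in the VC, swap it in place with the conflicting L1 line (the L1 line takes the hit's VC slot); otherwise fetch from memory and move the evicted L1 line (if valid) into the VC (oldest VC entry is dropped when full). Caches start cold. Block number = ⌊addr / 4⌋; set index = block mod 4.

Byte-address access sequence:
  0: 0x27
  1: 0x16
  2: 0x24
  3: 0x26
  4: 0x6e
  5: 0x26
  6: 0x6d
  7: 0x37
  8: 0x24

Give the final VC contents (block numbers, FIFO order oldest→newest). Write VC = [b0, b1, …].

0: 0x27 (blk 9, set 1) → MISS  vc=[]
1: 0x16 (blk 5, set 1) → MISS  vc=[9]
2: 0x24 (blk 9, set 1) → VC-HIT  vc=[5]
3: 0x26 (blk 9, set 1) → L1-HIT  vc=[5]
4: 0x6e (blk 27, set 3) → MISS  vc=[5]
5: 0x26 (blk 9, set 1) → L1-HIT  vc=[5]
6: 0x6d (blk 27, set 3) → L1-HIT  vc=[5]
7: 0x37 (blk 13, set 1) → MISS  vc=[5, 9]
8: 0x24 (blk 9, set 1) → VC-HIT  vc=[5, 13]

VC = [5, 13]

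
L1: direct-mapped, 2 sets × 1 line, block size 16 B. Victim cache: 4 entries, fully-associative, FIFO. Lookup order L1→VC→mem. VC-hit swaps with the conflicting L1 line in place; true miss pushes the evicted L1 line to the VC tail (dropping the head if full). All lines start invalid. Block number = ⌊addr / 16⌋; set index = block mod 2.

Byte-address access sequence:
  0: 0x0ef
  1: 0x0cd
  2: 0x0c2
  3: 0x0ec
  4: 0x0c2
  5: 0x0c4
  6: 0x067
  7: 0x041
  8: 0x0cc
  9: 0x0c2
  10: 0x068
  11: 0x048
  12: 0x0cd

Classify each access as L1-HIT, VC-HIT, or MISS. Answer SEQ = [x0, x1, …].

0: 0xef (blk 14, set 0) → MISS  vc=[]
1: 0xcd (blk 12, set 0) → MISS  vc=[14]
2: 0xc2 (blk 12, set 0) → L1-HIT  vc=[14]
3: 0xec (blk 14, set 0) → VC-HIT  vc=[12]
4: 0xc2 (blk 12, set 0) → VC-HIT  vc=[14]
5: 0xc4 (blk 12, set 0) → L1-HIT  vc=[14]
6: 0x67 (blk 6, set 0) → MISS  vc=[14, 12]
7: 0x41 (blk 4, set 0) → MISS  vc=[14, 12, 6]
8: 0xcc (blk 12, set 0) → VC-HIT  vc=[14, 4, 6]
9: 0xc2 (blk 12, set 0) → L1-HIT  vc=[14, 4, 6]
10: 0x68 (blk 6, set 0) → VC-HIT  vc=[14, 4, 12]
11: 0x48 (blk 4, set 0) → VC-HIT  vc=[14, 6, 12]
12: 0xcd (blk 12, set 0) → VC-HIT  vc=[14, 6, 4]

SEQ = [MISS, MISS, L1-HIT, VC-HIT, VC-HIT, L1-HIT, MISS, MISS, VC-HIT, L1-HIT, VC-HIT, VC-HIT, VC-HIT]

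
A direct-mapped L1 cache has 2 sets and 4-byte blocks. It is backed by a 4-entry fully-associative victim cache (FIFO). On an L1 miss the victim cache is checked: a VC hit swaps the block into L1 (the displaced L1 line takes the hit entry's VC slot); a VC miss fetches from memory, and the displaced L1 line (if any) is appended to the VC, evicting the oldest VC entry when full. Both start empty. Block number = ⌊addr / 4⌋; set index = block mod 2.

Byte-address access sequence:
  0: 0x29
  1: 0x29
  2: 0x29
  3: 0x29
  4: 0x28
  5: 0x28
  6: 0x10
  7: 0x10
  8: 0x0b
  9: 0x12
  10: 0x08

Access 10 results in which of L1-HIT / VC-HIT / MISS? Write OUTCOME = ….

  [0] addr=0x29 blk=10 s=0: MISS | VC []
  [1] addr=0x29 blk=10 s=0: L1-HIT | VC []
  [2] addr=0x29 blk=10 s=0: L1-HIT | VC []
  [3] addr=0x29 blk=10 s=0: L1-HIT | VC []
  [4] addr=0x28 blk=10 s=0: L1-HIT | VC []
  [5] addr=0x28 blk=10 s=0: L1-HIT | VC []
  [6] addr=0x10 blk=4 s=0: MISS | VC [10]
  [7] addr=0x10 blk=4 s=0: L1-HIT | VC [10]
  [8] addr=0xb blk=2 s=0: MISS | VC [10, 4]
  [9] addr=0x12 blk=4 s=0: VC-HIT | VC [10, 2]
  [10] addr=0x8 blk=2 s=0: VC-HIT | VC [10, 4]

OUTCOME = VC-HIT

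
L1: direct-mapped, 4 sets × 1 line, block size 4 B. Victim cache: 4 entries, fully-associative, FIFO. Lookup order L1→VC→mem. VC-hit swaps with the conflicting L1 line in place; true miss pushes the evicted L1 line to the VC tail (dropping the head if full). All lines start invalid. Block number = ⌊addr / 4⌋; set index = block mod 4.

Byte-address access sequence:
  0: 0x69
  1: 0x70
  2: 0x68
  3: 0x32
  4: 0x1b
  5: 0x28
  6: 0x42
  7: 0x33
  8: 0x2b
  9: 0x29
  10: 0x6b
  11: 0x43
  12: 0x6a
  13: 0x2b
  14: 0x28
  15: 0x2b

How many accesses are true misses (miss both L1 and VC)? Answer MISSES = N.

MISSES = 6

  [0] addr=0x69 blk=26 s=2: MISS | VC []
  [1] addr=0x70 blk=28 s=0: MISS | VC []
  [2] addr=0x68 blk=26 s=2: L1-HIT | VC []
  [3] addr=0x32 blk=12 s=0: MISS | VC [28]
  [4] addr=0x1b blk=6 s=2: MISS | VC [28, 26]
  [5] addr=0x28 blk=10 s=2: MISS | VC [28, 26, 6]
  [6] addr=0x42 blk=16 s=0: MISS | VC [28, 26, 6, 12]
  [7] addr=0x33 blk=12 s=0: VC-HIT | VC [28, 26, 6, 16]
  [8] addr=0x2b blk=10 s=2: L1-HIT | VC [28, 26, 6, 16]
  [9] addr=0x29 blk=10 s=2: L1-HIT | VC [28, 26, 6, 16]
  [10] addr=0x6b blk=26 s=2: VC-HIT | VC [28, 10, 6, 16]
  [11] addr=0x43 blk=16 s=0: VC-HIT | VC [28, 10, 6, 12]
  [12] addr=0x6a blk=26 s=2: L1-HIT | VC [28, 10, 6, 12]
  [13] addr=0x2b blk=10 s=2: VC-HIT | VC [28, 26, 6, 12]
  [14] addr=0x28 blk=10 s=2: L1-HIT | VC [28, 26, 6, 12]
  [15] addr=0x2b blk=10 s=2: L1-HIT | VC [28, 26, 6, 12]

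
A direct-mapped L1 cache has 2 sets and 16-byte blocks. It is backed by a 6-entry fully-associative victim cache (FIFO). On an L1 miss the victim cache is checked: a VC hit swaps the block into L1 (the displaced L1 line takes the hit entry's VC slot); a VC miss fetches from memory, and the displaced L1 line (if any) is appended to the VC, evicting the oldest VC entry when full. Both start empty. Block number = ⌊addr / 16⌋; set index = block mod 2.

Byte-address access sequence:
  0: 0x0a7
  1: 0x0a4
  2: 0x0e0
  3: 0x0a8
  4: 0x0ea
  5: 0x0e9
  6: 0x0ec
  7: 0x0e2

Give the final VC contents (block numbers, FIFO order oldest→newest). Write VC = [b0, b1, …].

VC = [10]

#0 0xa7→b10/s0 MISS; vc=[]
#1 0xa4→b10/s0 L1-HIT; vc=[]
#2 0xe0→b14/s0 MISS; vc=[10]
#3 0xa8→b10/s0 VC-HIT; vc=[14]
#4 0xea→b14/s0 VC-HIT; vc=[10]
#5 0xe9→b14/s0 L1-HIT; vc=[10]
#6 0xec→b14/s0 L1-HIT; vc=[10]
#7 0xe2→b14/s0 L1-HIT; vc=[10]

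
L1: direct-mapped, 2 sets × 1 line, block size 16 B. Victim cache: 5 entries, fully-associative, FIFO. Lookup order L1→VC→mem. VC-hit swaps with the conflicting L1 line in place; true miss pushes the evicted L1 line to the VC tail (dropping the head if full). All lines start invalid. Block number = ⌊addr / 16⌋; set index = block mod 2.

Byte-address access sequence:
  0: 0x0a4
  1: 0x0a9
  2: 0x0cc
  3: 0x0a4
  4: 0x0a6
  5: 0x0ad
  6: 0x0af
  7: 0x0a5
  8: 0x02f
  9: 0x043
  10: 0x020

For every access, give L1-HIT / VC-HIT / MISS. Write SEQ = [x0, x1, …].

  [0] addr=0xa4 blk=10 s=0: MISS | VC []
  [1] addr=0xa9 blk=10 s=0: L1-HIT | VC []
  [2] addr=0xcc blk=12 s=0: MISS | VC [10]
  [3] addr=0xa4 blk=10 s=0: VC-HIT | VC [12]
  [4] addr=0xa6 blk=10 s=0: L1-HIT | VC [12]
  [5] addr=0xad blk=10 s=0: L1-HIT | VC [12]
  [6] addr=0xaf blk=10 s=0: L1-HIT | VC [12]
  [7] addr=0xa5 blk=10 s=0: L1-HIT | VC [12]
  [8] addr=0x2f blk=2 s=0: MISS | VC [12, 10]
  [9] addr=0x43 blk=4 s=0: MISS | VC [12, 10, 2]
  [10] addr=0x20 blk=2 s=0: VC-HIT | VC [12, 10, 4]

SEQ = [MISS, L1-HIT, MISS, VC-HIT, L1-HIT, L1-HIT, L1-HIT, L1-HIT, MISS, MISS, VC-HIT]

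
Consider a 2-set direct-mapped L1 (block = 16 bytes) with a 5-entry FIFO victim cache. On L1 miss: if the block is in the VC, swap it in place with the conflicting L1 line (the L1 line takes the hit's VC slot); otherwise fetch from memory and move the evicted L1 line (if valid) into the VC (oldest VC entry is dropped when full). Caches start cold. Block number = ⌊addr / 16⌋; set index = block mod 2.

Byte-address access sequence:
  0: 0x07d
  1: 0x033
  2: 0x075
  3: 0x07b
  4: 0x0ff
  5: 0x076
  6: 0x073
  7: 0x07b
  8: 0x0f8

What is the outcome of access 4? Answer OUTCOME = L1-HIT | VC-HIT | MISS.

OUTCOME = MISS

#0 0x7d→b7/s1 MISS; vc=[]
#1 0x33→b3/s1 MISS; vc=[7]
#2 0x75→b7/s1 VC-HIT; vc=[3]
#3 0x7b→b7/s1 L1-HIT; vc=[3]
#4 0xff→b15/s1 MISS; vc=[3,7]
#5 0x76→b7/s1 VC-HIT; vc=[3,15]
#6 0x73→b7/s1 L1-HIT; vc=[3,15]
#7 0x7b→b7/s1 L1-HIT; vc=[3,15]
#8 0xf8→b15/s1 VC-HIT; vc=[3,7]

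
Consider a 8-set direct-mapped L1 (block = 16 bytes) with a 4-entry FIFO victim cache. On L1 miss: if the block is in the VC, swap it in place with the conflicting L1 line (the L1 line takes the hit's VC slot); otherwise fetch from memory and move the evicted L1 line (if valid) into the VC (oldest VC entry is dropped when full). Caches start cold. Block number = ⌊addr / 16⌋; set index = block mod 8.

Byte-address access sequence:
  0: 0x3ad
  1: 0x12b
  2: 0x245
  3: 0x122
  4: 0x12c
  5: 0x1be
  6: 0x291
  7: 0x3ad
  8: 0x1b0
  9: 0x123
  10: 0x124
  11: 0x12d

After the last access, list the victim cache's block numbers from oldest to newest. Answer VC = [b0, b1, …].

#0 0x3ad→b58/s2 MISS; vc=[]
#1 0x12b→b18/s2 MISS; vc=[58]
#2 0x245→b36/s4 MISS; vc=[58]
#3 0x122→b18/s2 L1-HIT; vc=[58]
#4 0x12c→b18/s2 L1-HIT; vc=[58]
#5 0x1be→b27/s3 MISS; vc=[58]
#6 0x291→b41/s1 MISS; vc=[58]
#7 0x3ad→b58/s2 VC-HIT; vc=[18]
#8 0x1b0→b27/s3 L1-HIT; vc=[18]
#9 0x123→b18/s2 VC-HIT; vc=[58]
#10 0x124→b18/s2 L1-HIT; vc=[58]
#11 0x12d→b18/s2 L1-HIT; vc=[58]

VC = [58]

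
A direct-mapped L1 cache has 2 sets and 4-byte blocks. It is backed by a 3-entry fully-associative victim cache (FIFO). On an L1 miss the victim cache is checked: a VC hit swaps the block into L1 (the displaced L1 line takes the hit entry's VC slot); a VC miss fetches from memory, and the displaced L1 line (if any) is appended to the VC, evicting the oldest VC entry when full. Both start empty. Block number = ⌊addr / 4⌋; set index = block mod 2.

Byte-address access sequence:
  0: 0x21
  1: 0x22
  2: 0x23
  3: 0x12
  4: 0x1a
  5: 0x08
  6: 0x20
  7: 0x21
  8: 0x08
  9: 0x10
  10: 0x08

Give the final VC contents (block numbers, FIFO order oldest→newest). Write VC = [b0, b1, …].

VC = [8, 4, 6]

  [0] addr=0x21 blk=8 s=0: MISS | VC []
  [1] addr=0x22 blk=8 s=0: L1-HIT | VC []
  [2] addr=0x23 blk=8 s=0: L1-HIT | VC []
  [3] addr=0x12 blk=4 s=0: MISS | VC [8]
  [4] addr=0x1a blk=6 s=0: MISS | VC [8, 4]
  [5] addr=0x8 blk=2 s=0: MISS | VC [8, 4, 6]
  [6] addr=0x20 blk=8 s=0: VC-HIT | VC [2, 4, 6]
  [7] addr=0x21 blk=8 s=0: L1-HIT | VC [2, 4, 6]
  [8] addr=0x8 blk=2 s=0: VC-HIT | VC [8, 4, 6]
  [9] addr=0x10 blk=4 s=0: VC-HIT | VC [8, 2, 6]
  [10] addr=0x8 blk=2 s=0: VC-HIT | VC [8, 4, 6]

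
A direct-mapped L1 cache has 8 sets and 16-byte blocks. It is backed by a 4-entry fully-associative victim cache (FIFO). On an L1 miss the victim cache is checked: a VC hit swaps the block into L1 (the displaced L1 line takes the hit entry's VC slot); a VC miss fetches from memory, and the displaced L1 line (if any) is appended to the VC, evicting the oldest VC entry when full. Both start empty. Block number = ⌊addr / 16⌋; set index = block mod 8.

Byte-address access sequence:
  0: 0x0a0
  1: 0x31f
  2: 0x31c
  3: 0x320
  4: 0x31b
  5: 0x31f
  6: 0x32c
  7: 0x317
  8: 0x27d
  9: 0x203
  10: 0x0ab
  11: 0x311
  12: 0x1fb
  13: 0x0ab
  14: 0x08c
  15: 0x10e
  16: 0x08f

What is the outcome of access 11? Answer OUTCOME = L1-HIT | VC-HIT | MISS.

0: 0xa0 (blk 10, set 2) → MISS  vc=[]
1: 0x31f (blk 49, set 1) → MISS  vc=[]
2: 0x31c (blk 49, set 1) → L1-HIT  vc=[]
3: 0x320 (blk 50, set 2) → MISS  vc=[10]
4: 0x31b (blk 49, set 1) → L1-HIT  vc=[10]
5: 0x31f (blk 49, set 1) → L1-HIT  vc=[10]
6: 0x32c (blk 50, set 2) → L1-HIT  vc=[10]
7: 0x317 (blk 49, set 1) → L1-HIT  vc=[10]
8: 0x27d (blk 39, set 7) → MISS  vc=[10]
9: 0x203 (blk 32, set 0) → MISS  vc=[10]
10: 0xab (blk 10, set 2) → VC-HIT  vc=[50]
11: 0x311 (blk 49, set 1) → L1-HIT  vc=[50]
12: 0x1fb (blk 31, set 7) → MISS  vc=[50, 39]
13: 0xab (blk 10, set 2) → L1-HIT  vc=[50, 39]
14: 0x8c (blk 8, set 0) → MISS  vc=[50, 39, 32]
15: 0x10e (blk 16, set 0) → MISS  vc=[50, 39, 32, 8]
16: 0x8f (blk 8, set 0) → VC-HIT  vc=[50, 39, 32, 16]

OUTCOME = L1-HIT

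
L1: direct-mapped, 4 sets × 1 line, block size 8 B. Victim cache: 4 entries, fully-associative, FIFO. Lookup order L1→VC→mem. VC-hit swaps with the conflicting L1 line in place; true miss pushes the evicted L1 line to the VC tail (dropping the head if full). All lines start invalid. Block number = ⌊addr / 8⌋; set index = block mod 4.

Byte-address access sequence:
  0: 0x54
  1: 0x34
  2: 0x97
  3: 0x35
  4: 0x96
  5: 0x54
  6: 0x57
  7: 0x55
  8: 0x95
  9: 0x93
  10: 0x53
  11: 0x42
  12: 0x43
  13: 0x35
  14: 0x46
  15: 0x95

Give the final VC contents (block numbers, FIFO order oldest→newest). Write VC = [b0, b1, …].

  [0] addr=0x54 blk=10 s=2: MISS | VC []
  [1] addr=0x34 blk=6 s=2: MISS | VC [10]
  [2] addr=0x97 blk=18 s=2: MISS | VC [10, 6]
  [3] addr=0x35 blk=6 s=2: VC-HIT | VC [10, 18]
  [4] addr=0x96 blk=18 s=2: VC-HIT | VC [10, 6]
  [5] addr=0x54 blk=10 s=2: VC-HIT | VC [18, 6]
  [6] addr=0x57 blk=10 s=2: L1-HIT | VC [18, 6]
  [7] addr=0x55 blk=10 s=2: L1-HIT | VC [18, 6]
  [8] addr=0x95 blk=18 s=2: VC-HIT | VC [10, 6]
  [9] addr=0x93 blk=18 s=2: L1-HIT | VC [10, 6]
  [10] addr=0x53 blk=10 s=2: VC-HIT | VC [18, 6]
  [11] addr=0x42 blk=8 s=0: MISS | VC [18, 6]
  [12] addr=0x43 blk=8 s=0: L1-HIT | VC [18, 6]
  [13] addr=0x35 blk=6 s=2: VC-HIT | VC [18, 10]
  [14] addr=0x46 blk=8 s=0: L1-HIT | VC [18, 10]
  [15] addr=0x95 blk=18 s=2: VC-HIT | VC [6, 10]

VC = [6, 10]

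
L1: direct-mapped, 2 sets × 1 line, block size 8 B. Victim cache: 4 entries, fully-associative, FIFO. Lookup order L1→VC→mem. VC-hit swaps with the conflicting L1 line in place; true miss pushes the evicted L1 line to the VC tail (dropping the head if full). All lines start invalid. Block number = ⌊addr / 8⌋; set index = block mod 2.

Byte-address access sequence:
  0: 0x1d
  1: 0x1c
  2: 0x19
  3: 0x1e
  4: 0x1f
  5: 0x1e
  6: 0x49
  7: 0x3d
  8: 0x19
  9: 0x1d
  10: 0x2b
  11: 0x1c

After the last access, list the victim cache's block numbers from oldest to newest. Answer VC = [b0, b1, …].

#0 0x1d→b3/s1 MISS; vc=[]
#1 0x1c→b3/s1 L1-HIT; vc=[]
#2 0x19→b3/s1 L1-HIT; vc=[]
#3 0x1e→b3/s1 L1-HIT; vc=[]
#4 0x1f→b3/s1 L1-HIT; vc=[]
#5 0x1e→b3/s1 L1-HIT; vc=[]
#6 0x49→b9/s1 MISS; vc=[3]
#7 0x3d→b7/s1 MISS; vc=[3,9]
#8 0x19→b3/s1 VC-HIT; vc=[7,9]
#9 0x1d→b3/s1 L1-HIT; vc=[7,9]
#10 0x2b→b5/s1 MISS; vc=[7,9,3]
#11 0x1c→b3/s1 VC-HIT; vc=[7,9,5]

VC = [7, 9, 5]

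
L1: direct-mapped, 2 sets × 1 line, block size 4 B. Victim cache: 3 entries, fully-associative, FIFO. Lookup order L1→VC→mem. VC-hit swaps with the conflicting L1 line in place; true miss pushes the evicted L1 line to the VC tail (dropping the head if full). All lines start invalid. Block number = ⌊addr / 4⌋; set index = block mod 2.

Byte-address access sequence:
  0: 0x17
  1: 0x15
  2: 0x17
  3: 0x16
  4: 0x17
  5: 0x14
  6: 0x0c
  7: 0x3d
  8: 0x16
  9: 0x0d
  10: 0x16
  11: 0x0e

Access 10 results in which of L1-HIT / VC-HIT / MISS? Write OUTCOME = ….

OUTCOME = VC-HIT

0: 0x17 (blk 5, set 1) → MISS  vc=[]
1: 0x15 (blk 5, set 1) → L1-HIT  vc=[]
2: 0x17 (blk 5, set 1) → L1-HIT  vc=[]
3: 0x16 (blk 5, set 1) → L1-HIT  vc=[]
4: 0x17 (blk 5, set 1) → L1-HIT  vc=[]
5: 0x14 (blk 5, set 1) → L1-HIT  vc=[]
6: 0xc (blk 3, set 1) → MISS  vc=[5]
7: 0x3d (blk 15, set 1) → MISS  vc=[5, 3]
8: 0x16 (blk 5, set 1) → VC-HIT  vc=[15, 3]
9: 0xd (blk 3, set 1) → VC-HIT  vc=[15, 5]
10: 0x16 (blk 5, set 1) → VC-HIT  vc=[15, 3]
11: 0xe (blk 3, set 1) → VC-HIT  vc=[15, 5]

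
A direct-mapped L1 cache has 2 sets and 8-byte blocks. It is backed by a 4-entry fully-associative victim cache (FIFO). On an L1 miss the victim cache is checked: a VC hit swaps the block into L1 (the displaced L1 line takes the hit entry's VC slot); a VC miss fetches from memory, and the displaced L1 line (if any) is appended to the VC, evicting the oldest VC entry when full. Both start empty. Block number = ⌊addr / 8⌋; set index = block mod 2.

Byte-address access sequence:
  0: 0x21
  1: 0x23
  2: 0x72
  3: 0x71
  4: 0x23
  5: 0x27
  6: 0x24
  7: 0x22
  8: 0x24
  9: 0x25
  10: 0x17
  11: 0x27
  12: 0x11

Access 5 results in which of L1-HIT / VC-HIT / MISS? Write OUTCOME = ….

OUTCOME = L1-HIT

0: 0x21 (blk 4, set 0) → MISS  vc=[]
1: 0x23 (blk 4, set 0) → L1-HIT  vc=[]
2: 0x72 (blk 14, set 0) → MISS  vc=[4]
3: 0x71 (blk 14, set 0) → L1-HIT  vc=[4]
4: 0x23 (blk 4, set 0) → VC-HIT  vc=[14]
5: 0x27 (blk 4, set 0) → L1-HIT  vc=[14]
6: 0x24 (blk 4, set 0) → L1-HIT  vc=[14]
7: 0x22 (blk 4, set 0) → L1-HIT  vc=[14]
8: 0x24 (blk 4, set 0) → L1-HIT  vc=[14]
9: 0x25 (blk 4, set 0) → L1-HIT  vc=[14]
10: 0x17 (blk 2, set 0) → MISS  vc=[14, 4]
11: 0x27 (blk 4, set 0) → VC-HIT  vc=[14, 2]
12: 0x11 (blk 2, set 0) → VC-HIT  vc=[14, 4]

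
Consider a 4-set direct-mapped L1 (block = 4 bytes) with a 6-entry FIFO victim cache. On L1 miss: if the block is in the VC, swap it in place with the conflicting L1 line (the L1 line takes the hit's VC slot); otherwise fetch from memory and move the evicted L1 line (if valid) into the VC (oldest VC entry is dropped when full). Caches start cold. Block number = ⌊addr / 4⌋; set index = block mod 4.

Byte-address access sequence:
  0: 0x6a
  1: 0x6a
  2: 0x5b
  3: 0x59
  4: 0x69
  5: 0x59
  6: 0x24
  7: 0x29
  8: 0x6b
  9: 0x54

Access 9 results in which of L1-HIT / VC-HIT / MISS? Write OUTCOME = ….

OUTCOME = MISS

  [0] addr=0x6a blk=26 s=2: MISS | VC []
  [1] addr=0x6a blk=26 s=2: L1-HIT | VC []
  [2] addr=0x5b blk=22 s=2: MISS | VC [26]
  [3] addr=0x59 blk=22 s=2: L1-HIT | VC [26]
  [4] addr=0x69 blk=26 s=2: VC-HIT | VC [22]
  [5] addr=0x59 blk=22 s=2: VC-HIT | VC [26]
  [6] addr=0x24 blk=9 s=1: MISS | VC [26]
  [7] addr=0x29 blk=10 s=2: MISS | VC [26, 22]
  [8] addr=0x6b blk=26 s=2: VC-HIT | VC [10, 22]
  [9] addr=0x54 blk=21 s=1: MISS | VC [10, 22, 9]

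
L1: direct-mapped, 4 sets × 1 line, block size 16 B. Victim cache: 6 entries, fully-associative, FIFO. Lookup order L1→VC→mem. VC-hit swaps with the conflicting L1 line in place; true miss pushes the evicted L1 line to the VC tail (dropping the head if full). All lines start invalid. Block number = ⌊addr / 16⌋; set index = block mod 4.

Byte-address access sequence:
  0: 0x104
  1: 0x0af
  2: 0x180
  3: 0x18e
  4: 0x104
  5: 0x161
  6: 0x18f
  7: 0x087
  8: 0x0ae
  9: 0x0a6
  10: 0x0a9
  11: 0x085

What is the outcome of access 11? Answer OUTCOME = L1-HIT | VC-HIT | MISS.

0: 0x104 (blk 16, set 0) → MISS  vc=[]
1: 0xaf (blk 10, set 2) → MISS  vc=[]
2: 0x180 (blk 24, set 0) → MISS  vc=[16]
3: 0x18e (blk 24, set 0) → L1-HIT  vc=[16]
4: 0x104 (blk 16, set 0) → VC-HIT  vc=[24]
5: 0x161 (blk 22, set 2) → MISS  vc=[24, 10]
6: 0x18f (blk 24, set 0) → VC-HIT  vc=[16, 10]
7: 0x87 (blk 8, set 0) → MISS  vc=[16, 10, 24]
8: 0xae (blk 10, set 2) → VC-HIT  vc=[16, 22, 24]
9: 0xa6 (blk 10, set 2) → L1-HIT  vc=[16, 22, 24]
10: 0xa9 (blk 10, set 2) → L1-HIT  vc=[16, 22, 24]
11: 0x85 (blk 8, set 0) → L1-HIT  vc=[16, 22, 24]

OUTCOME = L1-HIT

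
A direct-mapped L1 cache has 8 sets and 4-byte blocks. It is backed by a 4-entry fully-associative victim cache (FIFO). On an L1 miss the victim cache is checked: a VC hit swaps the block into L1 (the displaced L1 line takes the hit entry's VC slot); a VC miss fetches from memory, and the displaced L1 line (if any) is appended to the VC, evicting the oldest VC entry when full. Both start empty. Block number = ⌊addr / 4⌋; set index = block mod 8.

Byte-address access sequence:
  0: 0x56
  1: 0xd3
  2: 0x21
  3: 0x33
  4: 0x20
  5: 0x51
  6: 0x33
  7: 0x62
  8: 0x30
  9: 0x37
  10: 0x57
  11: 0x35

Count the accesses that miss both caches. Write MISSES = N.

#0 0x56→b21/s5 MISS; vc=[]
#1 0xd3→b52/s4 MISS; vc=[]
#2 0x21→b8/s0 MISS; vc=[]
#3 0x33→b12/s4 MISS; vc=[52]
#4 0x20→b8/s0 L1-HIT; vc=[52]
#5 0x51→b20/s4 MISS; vc=[52,12]
#6 0x33→b12/s4 VC-HIT; vc=[52,20]
#7 0x62→b24/s0 MISS; vc=[52,20,8]
#8 0x30→b12/s4 L1-HIT; vc=[52,20,8]
#9 0x37→b13/s5 MISS; vc=[52,20,8,21]
#10 0x57→b21/s5 VC-HIT; vc=[52,20,8,13]
#11 0x35→b13/s5 VC-HIT; vc=[52,20,8,21]

MISSES = 7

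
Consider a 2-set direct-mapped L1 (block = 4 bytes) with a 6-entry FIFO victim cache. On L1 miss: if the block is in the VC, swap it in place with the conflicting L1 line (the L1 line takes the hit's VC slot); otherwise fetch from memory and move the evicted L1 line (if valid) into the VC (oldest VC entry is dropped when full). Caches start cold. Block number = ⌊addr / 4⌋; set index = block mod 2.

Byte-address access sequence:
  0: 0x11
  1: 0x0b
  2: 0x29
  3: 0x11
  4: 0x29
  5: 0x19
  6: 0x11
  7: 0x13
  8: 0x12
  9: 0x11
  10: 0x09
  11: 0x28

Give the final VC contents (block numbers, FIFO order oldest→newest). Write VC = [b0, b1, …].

VC = [6, 4, 2]

0: 0x11 (blk 4, set 0) → MISS  vc=[]
1: 0xb (blk 2, set 0) → MISS  vc=[4]
2: 0x29 (blk 10, set 0) → MISS  vc=[4, 2]
3: 0x11 (blk 4, set 0) → VC-HIT  vc=[10, 2]
4: 0x29 (blk 10, set 0) → VC-HIT  vc=[4, 2]
5: 0x19 (blk 6, set 0) → MISS  vc=[4, 2, 10]
6: 0x11 (blk 4, set 0) → VC-HIT  vc=[6, 2, 10]
7: 0x13 (blk 4, set 0) → L1-HIT  vc=[6, 2, 10]
8: 0x12 (blk 4, set 0) → L1-HIT  vc=[6, 2, 10]
9: 0x11 (blk 4, set 0) → L1-HIT  vc=[6, 2, 10]
10: 0x9 (blk 2, set 0) → VC-HIT  vc=[6, 4, 10]
11: 0x28 (blk 10, set 0) → VC-HIT  vc=[6, 4, 2]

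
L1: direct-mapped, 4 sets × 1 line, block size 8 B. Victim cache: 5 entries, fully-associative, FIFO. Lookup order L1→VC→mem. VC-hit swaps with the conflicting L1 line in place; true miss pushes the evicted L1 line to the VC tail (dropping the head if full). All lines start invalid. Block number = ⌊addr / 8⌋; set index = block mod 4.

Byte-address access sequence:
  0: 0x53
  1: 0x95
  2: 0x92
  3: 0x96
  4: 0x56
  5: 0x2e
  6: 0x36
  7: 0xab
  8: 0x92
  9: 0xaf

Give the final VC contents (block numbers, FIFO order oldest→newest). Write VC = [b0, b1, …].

0: 0x53 (blk 10, set 2) → MISS  vc=[]
1: 0x95 (blk 18, set 2) → MISS  vc=[10]
2: 0x92 (blk 18, set 2) → L1-HIT  vc=[10]
3: 0x96 (blk 18, set 2) → L1-HIT  vc=[10]
4: 0x56 (blk 10, set 2) → VC-HIT  vc=[18]
5: 0x2e (blk 5, set 1) → MISS  vc=[18]
6: 0x36 (blk 6, set 2) → MISS  vc=[18, 10]
7: 0xab (blk 21, set 1) → MISS  vc=[18, 10, 5]
8: 0x92 (blk 18, set 2) → VC-HIT  vc=[6, 10, 5]
9: 0xaf (blk 21, set 1) → L1-HIT  vc=[6, 10, 5]

VC = [6, 10, 5]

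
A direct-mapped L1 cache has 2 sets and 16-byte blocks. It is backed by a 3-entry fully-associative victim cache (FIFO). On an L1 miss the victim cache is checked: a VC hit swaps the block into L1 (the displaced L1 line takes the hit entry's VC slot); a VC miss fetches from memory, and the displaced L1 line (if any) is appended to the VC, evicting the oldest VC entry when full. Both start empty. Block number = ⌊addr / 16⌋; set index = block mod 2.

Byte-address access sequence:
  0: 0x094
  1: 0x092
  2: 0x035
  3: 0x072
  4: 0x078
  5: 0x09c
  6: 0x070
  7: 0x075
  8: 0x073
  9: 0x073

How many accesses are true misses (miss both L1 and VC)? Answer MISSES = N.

MISSES = 3

  [0] addr=0x94 blk=9 s=1: MISS | VC []
  [1] addr=0x92 blk=9 s=1: L1-HIT | VC []
  [2] addr=0x35 blk=3 s=1: MISS | VC [9]
  [3] addr=0x72 blk=7 s=1: MISS | VC [9, 3]
  [4] addr=0x78 blk=7 s=1: L1-HIT | VC [9, 3]
  [5] addr=0x9c blk=9 s=1: VC-HIT | VC [7, 3]
  [6] addr=0x70 blk=7 s=1: VC-HIT | VC [9, 3]
  [7] addr=0x75 blk=7 s=1: L1-HIT | VC [9, 3]
  [8] addr=0x73 blk=7 s=1: L1-HIT | VC [9, 3]
  [9] addr=0x73 blk=7 s=1: L1-HIT | VC [9, 3]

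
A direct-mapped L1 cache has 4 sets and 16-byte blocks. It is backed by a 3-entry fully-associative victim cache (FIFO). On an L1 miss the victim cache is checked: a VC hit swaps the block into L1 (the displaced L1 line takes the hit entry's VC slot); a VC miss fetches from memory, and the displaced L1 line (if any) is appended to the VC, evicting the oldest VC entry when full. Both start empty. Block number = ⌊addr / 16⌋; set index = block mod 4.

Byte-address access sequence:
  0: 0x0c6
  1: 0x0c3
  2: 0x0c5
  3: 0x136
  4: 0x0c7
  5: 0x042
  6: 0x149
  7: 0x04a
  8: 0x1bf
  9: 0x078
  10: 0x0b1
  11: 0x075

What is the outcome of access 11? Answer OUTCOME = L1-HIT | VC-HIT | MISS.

0: 0xc6 (blk 12, set 0) → MISS  vc=[]
1: 0xc3 (blk 12, set 0) → L1-HIT  vc=[]
2: 0xc5 (blk 12, set 0) → L1-HIT  vc=[]
3: 0x136 (blk 19, set 3) → MISS  vc=[]
4: 0xc7 (blk 12, set 0) → L1-HIT  vc=[]
5: 0x42 (blk 4, set 0) → MISS  vc=[12]
6: 0x149 (blk 20, set 0) → MISS  vc=[12, 4]
7: 0x4a (blk 4, set 0) → VC-HIT  vc=[12, 20]
8: 0x1bf (blk 27, set 3) → MISS  vc=[12, 20, 19]
9: 0x78 (blk 7, set 3) → MISS  vc=[20, 19, 27]
10: 0xb1 (blk 11, set 3) → MISS  vc=[19, 27, 7]
11: 0x75 (blk 7, set 3) → VC-HIT  vc=[19, 27, 11]

OUTCOME = VC-HIT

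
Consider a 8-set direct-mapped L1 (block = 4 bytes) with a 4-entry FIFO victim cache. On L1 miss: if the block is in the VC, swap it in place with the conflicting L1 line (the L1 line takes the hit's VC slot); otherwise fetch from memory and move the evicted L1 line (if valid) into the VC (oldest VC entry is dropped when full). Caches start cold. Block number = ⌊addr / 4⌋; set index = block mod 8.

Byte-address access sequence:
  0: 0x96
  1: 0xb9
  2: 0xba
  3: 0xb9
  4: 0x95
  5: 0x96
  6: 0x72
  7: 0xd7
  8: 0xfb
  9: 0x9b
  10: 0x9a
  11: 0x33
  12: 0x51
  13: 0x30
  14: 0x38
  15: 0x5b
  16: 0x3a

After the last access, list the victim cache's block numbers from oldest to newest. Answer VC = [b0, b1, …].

VC = [28, 20, 38, 22]

  [0] addr=0x96 blk=37 s=5: MISS | VC []
  [1] addr=0xb9 blk=46 s=6: MISS | VC []
  [2] addr=0xba blk=46 s=6: L1-HIT | VC []
  [3] addr=0xb9 blk=46 s=6: L1-HIT | VC []
  [4] addr=0x95 blk=37 s=5: L1-HIT | VC []
  [5] addr=0x96 blk=37 s=5: L1-HIT | VC []
  [6] addr=0x72 blk=28 s=4: MISS | VC []
  [7] addr=0xd7 blk=53 s=5: MISS | VC [37]
  [8] addr=0xfb blk=62 s=6: MISS | VC [37, 46]
  [9] addr=0x9b blk=38 s=6: MISS | VC [37, 46, 62]
  [10] addr=0x9a blk=38 s=6: L1-HIT | VC [37, 46, 62]
  [11] addr=0x33 blk=12 s=4: MISS | VC [37, 46, 62, 28]
  [12] addr=0x51 blk=20 s=4: MISS | VC [46, 62, 28, 12]
  [13] addr=0x30 blk=12 s=4: VC-HIT | VC [46, 62, 28, 20]
  [14] addr=0x38 blk=14 s=6: MISS | VC [62, 28, 20, 38]
  [15] addr=0x5b blk=22 s=6: MISS | VC [28, 20, 38, 14]
  [16] addr=0x3a blk=14 s=6: VC-HIT | VC [28, 20, 38, 22]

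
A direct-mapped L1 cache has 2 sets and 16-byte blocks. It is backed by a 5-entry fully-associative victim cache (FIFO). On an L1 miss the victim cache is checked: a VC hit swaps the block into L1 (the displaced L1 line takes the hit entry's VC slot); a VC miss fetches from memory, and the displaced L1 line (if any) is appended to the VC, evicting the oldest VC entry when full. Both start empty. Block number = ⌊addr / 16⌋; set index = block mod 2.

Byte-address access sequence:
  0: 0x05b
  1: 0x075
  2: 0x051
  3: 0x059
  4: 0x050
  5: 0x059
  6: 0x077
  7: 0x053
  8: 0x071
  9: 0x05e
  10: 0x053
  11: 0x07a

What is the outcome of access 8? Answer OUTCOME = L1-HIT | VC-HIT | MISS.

  [0] addr=0x5b blk=5 s=1: MISS | VC []
  [1] addr=0x75 blk=7 s=1: MISS | VC [5]
  [2] addr=0x51 blk=5 s=1: VC-HIT | VC [7]
  [3] addr=0x59 blk=5 s=1: L1-HIT | VC [7]
  [4] addr=0x50 blk=5 s=1: L1-HIT | VC [7]
  [5] addr=0x59 blk=5 s=1: L1-HIT | VC [7]
  [6] addr=0x77 blk=7 s=1: VC-HIT | VC [5]
  [7] addr=0x53 blk=5 s=1: VC-HIT | VC [7]
  [8] addr=0x71 blk=7 s=1: VC-HIT | VC [5]
  [9] addr=0x5e blk=5 s=1: VC-HIT | VC [7]
  [10] addr=0x53 blk=5 s=1: L1-HIT | VC [7]
  [11] addr=0x7a blk=7 s=1: VC-HIT | VC [5]

OUTCOME = VC-HIT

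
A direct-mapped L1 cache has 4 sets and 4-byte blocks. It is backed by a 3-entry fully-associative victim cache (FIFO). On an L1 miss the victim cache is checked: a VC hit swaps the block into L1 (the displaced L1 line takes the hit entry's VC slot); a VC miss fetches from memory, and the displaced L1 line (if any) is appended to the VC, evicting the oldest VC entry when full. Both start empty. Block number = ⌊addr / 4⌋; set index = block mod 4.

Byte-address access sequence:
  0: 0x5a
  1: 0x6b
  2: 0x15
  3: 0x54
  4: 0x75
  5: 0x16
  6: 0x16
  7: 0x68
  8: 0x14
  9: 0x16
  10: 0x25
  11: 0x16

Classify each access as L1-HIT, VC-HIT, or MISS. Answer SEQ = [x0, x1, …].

#0 0x5a→b22/s2 MISS; vc=[]
#1 0x6b→b26/s2 MISS; vc=[22]
#2 0x15→b5/s1 MISS; vc=[22]
#3 0x54→b21/s1 MISS; vc=[22,5]
#4 0x75→b29/s1 MISS; vc=[22,5,21]
#5 0x16→b5/s1 VC-HIT; vc=[22,29,21]
#6 0x16→b5/s1 L1-HIT; vc=[22,29,21]
#7 0x68→b26/s2 L1-HIT; vc=[22,29,21]
#8 0x14→b5/s1 L1-HIT; vc=[22,29,21]
#9 0x16→b5/s1 L1-HIT; vc=[22,29,21]
#10 0x25→b9/s1 MISS; vc=[29,21,5]
#11 0x16→b5/s1 VC-HIT; vc=[29,21,9]

SEQ = [MISS, MISS, MISS, MISS, MISS, VC-HIT, L1-HIT, L1-HIT, L1-HIT, L1-HIT, MISS, VC-HIT]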